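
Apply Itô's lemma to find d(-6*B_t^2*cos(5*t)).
d(-6*B_t^2*cos(5*t)) = (30*B_t^2*sin(5*t) - 6*cos(5*t)) dt + (-12*B_t*cos(5*t)) dB_t

Itô's formula for f(t, x): d f(t, B_t) = (f_t + (1/2) f_xx) dt + f_x dB_t. Compute partials of f(t, x) = -6*x^2*cos(5*t):
  f_t(t,x)  = 30*x^2*sin(5*t)
  f_x(t,x)  = -12*x*cos(5*t)
  f_xx(t,x) = -12*cos(5*t)
Assemble drift = f_t + (1/2) f_xx = 30*x^2*sin(5*t) - 6*cos(5*t) and diffusion = f_x = -12*x*cos(5*t). Substituting x = B_t:
  d(-6*B_t^2*cos(5*t)) = (30*B_t^2*sin(5*t) - 6*cos(5*t)) dt + (-12*B_t*cos(5*t)) dB_t.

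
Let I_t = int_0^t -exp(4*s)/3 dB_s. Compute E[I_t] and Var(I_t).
E[I_t] = 0; Var(I_t) = exp(8*t)/72 - 1/72

The Itô integral of a deterministic integrand f(s) has mean 0 because each increment f(s) * (B_{s+ds} - B_s) has mean 0. By the Itô isometry:
  Var( int_0^t f(s) dB_s ) = E[ (int_0^t f(s) dB_s)^2 ] = int_0^t f(s)^2 ds.
Here f(s) = -exp(4*s)/3, so f(s)^2 = exp(8*s)/9. Integrate:
  int_0^t (exp(8*s)/9) ds = exp(8*t)/72 - 1/72.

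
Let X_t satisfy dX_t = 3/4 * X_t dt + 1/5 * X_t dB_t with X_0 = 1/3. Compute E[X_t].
E[X_t] = exp(3*t/4)/3

For GBM dX = mu X dt + sigma X dB with X_0 = x_0, apply Itô to Y = log X: dY = (mu - sigma^2/2) dt + sigma dB, so Y_t = log(x_0) + (mu - sigma^2/2) t + sigma B_t and hence X_t = x_0 * exp((mu - sigma^2/2) t + sigma B_t).
With mu = 3/4, sigma = 1/5, x_0 = 1/3, this gives:
  X_t = 1/3 * exp((73/100) * t + (1/5) * B_t).
Since sigma*B_t ~ Normal(0, sigma^2 t), E[exp(sigma*B_t)] = exp(sigma^2 t / 2); so E[X_t] = x_0 * exp((mu - sigma^2/2) t) * exp(sigma^2 t / 2) = x_0 * exp(mu t) = exp(3*t/4)/3.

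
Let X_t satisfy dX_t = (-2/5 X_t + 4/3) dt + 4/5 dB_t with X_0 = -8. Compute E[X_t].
E[X_t] = 10/3 - 34*exp(-2*t/5)/3

Taking expectations and using E[dB_t] = 0, the mean m(t) = E[X_t] satisfies the ODE m'(t) = a m(t) + b with m(0) = x_0. With a = -2/5, b = 4/3, x_0 = -8, the solution is
  m(t) = x_0 * exp(a t) + (b/a) * (exp(a t) - 1)
       = (-8) * exp((-2/5) t) + ((4/3)/(-2/5)) * (exp((-2/5) t) - 1)
       = 10/3 - 34*exp(-2*t/5)/3.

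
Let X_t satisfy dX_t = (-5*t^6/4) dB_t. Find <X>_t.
<X>_t = 25*t^13/208

For an Itô process dX_t = a(t) dt + b(t) dB_t, the quadratic variation is <X>_t = int_0^t b(s)^2 ds (the drift term does not contribute). Here b(s) = -5*s^6/4, so
  b(s)^2 = 25*s^12/16.
Integrating from 0 to t:
  <X>_t = int_0^t (25*s^12/16) ds = 25*t^13/208.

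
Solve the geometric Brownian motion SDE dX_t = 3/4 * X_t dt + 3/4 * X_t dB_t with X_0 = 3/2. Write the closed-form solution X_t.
X_t = 3/2 * exp((15/32) * t + (3/4) * B_t)

For GBM dX = mu X dt + sigma X dB with X_0 = x_0, apply Itô to Y = log X: dY = (mu - sigma^2/2) dt + sigma dB, so Y_t = log(x_0) + (mu - sigma^2/2) t + sigma B_t and hence X_t = x_0 * exp((mu - sigma^2/2) t + sigma B_t).
With mu = 3/4, sigma = 3/4, x_0 = 3/2, this gives:
  X_t = 3/2 * exp((15/32) * t + (3/4) * B_t).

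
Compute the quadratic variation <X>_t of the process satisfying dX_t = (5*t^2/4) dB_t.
<X>_t = 5*t^5/16

For an Itô process dX_t = a(t) dt + b(t) dB_t, the quadratic variation is <X>_t = int_0^t b(s)^2 ds (the drift term does not contribute). Here b(s) = 5*s^2/4, so
  b(s)^2 = 25*s^4/16.
Integrating from 0 to t:
  <X>_t = int_0^t (25*s^4/16) ds = 5*t^5/16.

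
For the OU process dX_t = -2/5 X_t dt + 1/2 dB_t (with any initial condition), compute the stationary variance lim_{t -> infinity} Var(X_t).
lim Var(X_t) = 5/16

The OU SDE dX = -theta X dt + sigma dB admits the integrating factor exp(theta t): d(exp(theta t) X_t) = sigma exp(theta t) dB_t. Integrating from 0 to t gives X_t = x_0 * exp(-theta t) + sigma * int_0^t exp(-theta (t-s)) dB_s for any initial x_0. The Itô integral has variance (by the Itô isometry) sigma^2 * int_0^t exp(-2 theta (t - s)) ds = sigma^2 * (1 - exp(-2 theta t)) / (2 theta), independent of x_0.
With theta = 2/5, sigma = 1/2:
  Var(X_t) = (1/2)^2 * (1 - exp(-2*2/5 t)) / (2 * 2/5) = 5/16 - 5*exp(-4*t/5)/16.
As t -> infinity, exp(-2*2/5 t) -> 0, so the stationary variance is sigma^2 / (2 theta) = 5/16.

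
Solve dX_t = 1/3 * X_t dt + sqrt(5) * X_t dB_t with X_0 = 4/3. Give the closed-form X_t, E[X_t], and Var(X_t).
X_t = 4/3 * exp((-13/6) t + (sqrt(5)) B_t); E[X_t] = 4*exp(t/3)/3; Var(X_t) = 16*(exp(5*t) - 1)*exp(2*t/3)/9

For GBM dX = mu X dt + sigma X dB with X_0 = x_0, apply Itô to Y = log X: dY = (mu - sigma^2/2) dt + sigma dB, so Y_t = log(x_0) + (mu - sigma^2/2) t + sigma B_t and hence X_t = x_0 * exp((mu - sigma^2/2) t + sigma B_t).
With mu = 1/3, sigma = sqrt(5), x_0 = 4/3, this gives:
  X_t = 4/3 * exp((-13/6) * t + (sqrt(5)) * B_t).
Since sigma*B_t ~ Normal(0, sigma^2 t), E[exp(sigma*B_t)] = exp(sigma^2 t / 2); so E[X_t] = x_0 * exp((mu - sigma^2/2) t) * exp(sigma^2 t / 2) = x_0 * exp(mu t) = 4*exp(t/3)/3.
Var(X_t) = E[X_t^2] - (E[X_t])^2 = x_0^2 * exp(2 mu t) * (exp(sigma^2 t) - 1) = 16*(exp(5*t) - 1)*exp(2*t/3)/9.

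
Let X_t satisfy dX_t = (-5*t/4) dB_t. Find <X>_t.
<X>_t = 25*t^3/48

For an Itô process dX_t = a(t) dt + b(t) dB_t, the quadratic variation is <X>_t = int_0^t b(s)^2 ds (the drift term does not contribute). Here b(s) = -5*s/4, so
  b(s)^2 = 25*s^2/16.
Integrating from 0 to t:
  <X>_t = int_0^t (25*s^2/16) ds = 25*t^3/48.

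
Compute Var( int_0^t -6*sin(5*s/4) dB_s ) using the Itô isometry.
Var = 18*t - 36*sin(5*t/2)/5

The Itô integral of a deterministic integrand f(s) has mean 0 because each increment f(s) * (B_{s+ds} - B_s) has mean 0. By the Itô isometry:
  Var( int_0^t f(s) dB_s ) = E[ (int_0^t f(s) dB_s)^2 ] = int_0^t f(s)^2 ds.
Here f(s) = -6*sin(5*s/4), so f(s)^2 = 36*sin(5*s/4)^2. Integrate:
  int_0^t (36*sin(5*s/4)^2) ds = 18*t - 36*sin(5*t/2)/5.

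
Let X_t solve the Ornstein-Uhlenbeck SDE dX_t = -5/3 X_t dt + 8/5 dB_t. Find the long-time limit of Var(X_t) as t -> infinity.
lim Var(X_t) = 96/125

The OU SDE dX = -theta X dt + sigma dB admits the integrating factor exp(theta t): d(exp(theta t) X_t) = sigma exp(theta t) dB_t. Integrating from 0 to t gives X_t = x_0 * exp(-theta t) + sigma * int_0^t exp(-theta (t-s)) dB_s for any initial x_0. The Itô integral has variance (by the Itô isometry) sigma^2 * int_0^t exp(-2 theta (t - s)) ds = sigma^2 * (1 - exp(-2 theta t)) / (2 theta), independent of x_0.
With theta = 5/3, sigma = 8/5:
  Var(X_t) = (8/5)^2 * (1 - exp(-2*5/3 t)) / (2 * 5/3) = 96/125 - 96*exp(-10*t/3)/125.
As t -> infinity, exp(-2*5/3 t) -> 0, so the stationary variance is sigma^2 / (2 theta) = 96/125.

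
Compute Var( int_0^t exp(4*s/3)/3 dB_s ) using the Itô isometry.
Var = exp(8*t/3)/24 - 1/24

The Itô integral of a deterministic integrand f(s) has mean 0 because each increment f(s) * (B_{s+ds} - B_s) has mean 0. By the Itô isometry:
  Var( int_0^t f(s) dB_s ) = E[ (int_0^t f(s) dB_s)^2 ] = int_0^t f(s)^2 ds.
Here f(s) = exp(4*s/3)/3, so f(s)^2 = exp(8*s/3)/9. Integrate:
  int_0^t (exp(8*s/3)/9) ds = exp(8*t/3)/24 - 1/24.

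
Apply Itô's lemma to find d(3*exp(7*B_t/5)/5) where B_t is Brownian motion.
d(3*exp(7*B_t/5)/5) = (147*exp(7*B_t/5)/250) dt + (21*exp(7*B_t/5)/25) dB_t

Itô's formula for f(B_t) gives d f(B_t) = f'(B_t) dB_t + (1/2) f''(B_t) dt. Compute derivatives of f(x) = 3*exp(7*x/5)/5:
  f'(x)  = 21*exp(7*x/5)/25
  f''(x) = 147*exp(7*x/5)/125
Substitute x = B_t and multiply the f'' term by 1/2:
  drift     = (1/2) * (147*exp(7*x/5)/125) evaluated at B_t = 147*exp(7*B_t/5)/250
  diffusion = (21*exp(7*x/5)/25) evaluated at B_t = 21*exp(7*B_t/5)/25
Therefore d(3*exp(7*B_t/5)/5) = (147*exp(7*B_t/5)/250) dt + (21*exp(7*B_t/5)/25) dB_t.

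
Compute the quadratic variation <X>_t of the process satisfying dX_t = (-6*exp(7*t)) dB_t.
<X>_t = 18*exp(14*t)/7 - 18/7

For an Itô process dX_t = a(t) dt + b(t) dB_t, the quadratic variation is <X>_t = int_0^t b(s)^2 ds (the drift term does not contribute). Here b(s) = -6*exp(7*s), so
  b(s)^2 = 36*exp(14*s).
Integrating from 0 to t:
  <X>_t = int_0^t (36*exp(14*s)) ds = 18*exp(14*t)/7 - 18/7.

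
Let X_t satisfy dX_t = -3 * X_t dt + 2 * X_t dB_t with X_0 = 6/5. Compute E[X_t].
E[X_t] = 6*exp(-3*t)/5

For GBM dX = mu X dt + sigma X dB with X_0 = x_0, apply Itô to Y = log X: dY = (mu - sigma^2/2) dt + sigma dB, so Y_t = log(x_0) + (mu - sigma^2/2) t + sigma B_t and hence X_t = x_0 * exp((mu - sigma^2/2) t + sigma B_t).
With mu = -3, sigma = 2, x_0 = 6/5, this gives:
  X_t = 6/5 * exp((-5) * t + (2) * B_t).
Since sigma*B_t ~ Normal(0, sigma^2 t), E[exp(sigma*B_t)] = exp(sigma^2 t / 2); so E[X_t] = x_0 * exp((mu - sigma^2/2) t) * exp(sigma^2 t / 2) = x_0 * exp(mu t) = 6*exp(-3*t)/5.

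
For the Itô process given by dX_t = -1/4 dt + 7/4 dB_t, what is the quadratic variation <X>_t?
<X>_t = 49*t/16

For an Itô process dX_t = a(t) dt + b(t) dB_t, the quadratic variation is <X>_t = int_0^t b(s)^2 ds (the drift term does not contribute). Here b(s) = 7/4, so
  b(s)^2 = 49/16.
Integrating from 0 to t:
  <X>_t = int_0^t (49/16) ds = 49*t/16.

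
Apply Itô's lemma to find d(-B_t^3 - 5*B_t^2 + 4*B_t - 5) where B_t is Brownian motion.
d(-B_t^3 - 5*B_t^2 + 4*B_t - 5) = (-3*B_t - 5) dt + (-3*B_t^2 - 10*B_t + 4) dB_t

Itô's formula for f(B_t) gives d f(B_t) = f'(B_t) dB_t + (1/2) f''(B_t) dt. Compute derivatives of f(x) = -x^3 - 5*x^2 + 4*x - 5:
  f'(x)  = -3*x^2 - 10*x + 4
  f''(x) = -6*x - 10
Substitute x = B_t and multiply the f'' term by 1/2:
  drift     = (1/2) * (-6*x - 10) evaluated at B_t = -3*B_t - 5
  diffusion = (-3*x^2 - 10*x + 4) evaluated at B_t = -3*B_t^2 - 10*B_t + 4
Therefore d(-B_t^3 - 5*B_t^2 + 4*B_t - 5) = (-3*B_t - 5) dt + (-3*B_t^2 - 10*B_t + 4) dB_t.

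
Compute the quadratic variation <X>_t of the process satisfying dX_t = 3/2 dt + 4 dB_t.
<X>_t = 16*t

For an Itô process dX_t = a(t) dt + b(t) dB_t, the quadratic variation is <X>_t = int_0^t b(s)^2 ds (the drift term does not contribute). Here b(s) = 4, so
  b(s)^2 = 16.
Integrating from 0 to t:
  <X>_t = int_0^t (16) ds = 16*t.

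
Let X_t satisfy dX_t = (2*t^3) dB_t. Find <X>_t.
<X>_t = 4*t^7/7

For an Itô process dX_t = a(t) dt + b(t) dB_t, the quadratic variation is <X>_t = int_0^t b(s)^2 ds (the drift term does not contribute). Here b(s) = 2*s^3, so
  b(s)^2 = 4*s^6.
Integrating from 0 to t:
  <X>_t = int_0^t (4*s^6) ds = 4*t^7/7.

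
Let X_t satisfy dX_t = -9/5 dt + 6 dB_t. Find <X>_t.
<X>_t = 36*t

For an Itô process dX_t = a(t) dt + b(t) dB_t, the quadratic variation is <X>_t = int_0^t b(s)^2 ds (the drift term does not contribute). Here b(s) = 6, so
  b(s)^2 = 36.
Integrating from 0 to t:
  <X>_t = int_0^t (36) ds = 36*t.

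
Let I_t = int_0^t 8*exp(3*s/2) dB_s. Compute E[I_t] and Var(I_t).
E[I_t] = 0; Var(I_t) = 64*exp(3*t)/3 - 64/3

The Itô integral of a deterministic integrand f(s) has mean 0 because each increment f(s) * (B_{s+ds} - B_s) has mean 0. By the Itô isometry:
  Var( int_0^t f(s) dB_s ) = E[ (int_0^t f(s) dB_s)^2 ] = int_0^t f(s)^2 ds.
Here f(s) = 8*exp(3*s/2), so f(s)^2 = 64*exp(3*s). Integrate:
  int_0^t (64*exp(3*s)) ds = 64*exp(3*t)/3 - 64/3.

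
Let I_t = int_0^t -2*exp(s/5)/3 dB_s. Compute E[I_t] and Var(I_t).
E[I_t] = 0; Var(I_t) = 10*exp(2*t/5)/9 - 10/9

The Itô integral of a deterministic integrand f(s) has mean 0 because each increment f(s) * (B_{s+ds} - B_s) has mean 0. By the Itô isometry:
  Var( int_0^t f(s) dB_s ) = E[ (int_0^t f(s) dB_s)^2 ] = int_0^t f(s)^2 ds.
Here f(s) = -2*exp(s/5)/3, so f(s)^2 = 4*exp(2*s/5)/9. Integrate:
  int_0^t (4*exp(2*s/5)/9) ds = 10*exp(2*t/5)/9 - 10/9.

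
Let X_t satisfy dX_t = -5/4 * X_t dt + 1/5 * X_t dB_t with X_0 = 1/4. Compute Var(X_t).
Var(X_t) = (exp(t/25) - 1)*exp(-5*t/2)/16

For GBM dX = mu X dt + sigma X dB with X_0 = x_0, apply Itô to Y = log X: dY = (mu - sigma^2/2) dt + sigma dB, so Y_t = log(x_0) + (mu - sigma^2/2) t + sigma B_t and hence X_t = x_0 * exp((mu - sigma^2/2) t + sigma B_t).
With mu = -5/4, sigma = 1/5, x_0 = 1/4, this gives:
  X_t = 1/4 * exp((-127/100) * t + (1/5) * B_t).
Since sigma*B_t ~ Normal(0, sigma^2 t), E[exp(sigma*B_t)] = exp(sigma^2 t / 2); so E[X_t] = x_0 * exp((mu - sigma^2/2) t) * exp(sigma^2 t / 2) = x_0 * exp(mu t) = exp(-5*t/4)/4.
Var(X_t) = E[X_t^2] - (E[X_t])^2 = x_0^2 * exp(2 mu t) * (exp(sigma^2 t) - 1) = (exp(t/25) - 1)*exp(-5*t/2)/16.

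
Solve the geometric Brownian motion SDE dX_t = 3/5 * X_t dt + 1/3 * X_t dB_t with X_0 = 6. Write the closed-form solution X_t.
X_t = 6 * exp((49/90) * t + (1/3) * B_t)

For GBM dX = mu X dt + sigma X dB with X_0 = x_0, apply Itô to Y = log X: dY = (mu - sigma^2/2) dt + sigma dB, so Y_t = log(x_0) + (mu - sigma^2/2) t + sigma B_t and hence X_t = x_0 * exp((mu - sigma^2/2) t + sigma B_t).
With mu = 3/5, sigma = 1/3, x_0 = 6, this gives:
  X_t = 6 * exp((49/90) * t + (1/3) * B_t).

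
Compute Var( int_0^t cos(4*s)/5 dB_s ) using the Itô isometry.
Var = t/50 + sin(4*t)*cos(4*t)/200

The Itô integral of a deterministic integrand f(s) has mean 0 because each increment f(s) * (B_{s+ds} - B_s) has mean 0. By the Itô isometry:
  Var( int_0^t f(s) dB_s ) = E[ (int_0^t f(s) dB_s)^2 ] = int_0^t f(s)^2 ds.
Here f(s) = cos(4*s)/5, so f(s)^2 = cos(4*s)^2/25. Integrate:
  int_0^t (cos(4*s)^2/25) ds = t/50 + sin(4*t)*cos(4*t)/200.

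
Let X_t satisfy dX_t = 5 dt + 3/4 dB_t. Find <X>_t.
<X>_t = 9*t/16

For an Itô process dX_t = a(t) dt + b(t) dB_t, the quadratic variation is <X>_t = int_0^t b(s)^2 ds (the drift term does not contribute). Here b(s) = 3/4, so
  b(s)^2 = 9/16.
Integrating from 0 to t:
  <X>_t = int_0^t (9/16) ds = 9*t/16.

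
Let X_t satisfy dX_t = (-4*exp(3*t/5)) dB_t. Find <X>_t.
<X>_t = 40*exp(6*t/5)/3 - 40/3

For an Itô process dX_t = a(t) dt + b(t) dB_t, the quadratic variation is <X>_t = int_0^t b(s)^2 ds (the drift term does not contribute). Here b(s) = -4*exp(3*s/5), so
  b(s)^2 = 16*exp(6*s/5).
Integrating from 0 to t:
  <X>_t = int_0^t (16*exp(6*s/5)) ds = 40*exp(6*t/5)/3 - 40/3.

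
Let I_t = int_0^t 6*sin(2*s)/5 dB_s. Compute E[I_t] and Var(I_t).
E[I_t] = 0; Var(I_t) = 18*t/25 - 9*sin(4*t)/50

The Itô integral of a deterministic integrand f(s) has mean 0 because each increment f(s) * (B_{s+ds} - B_s) has mean 0. By the Itô isometry:
  Var( int_0^t f(s) dB_s ) = E[ (int_0^t f(s) dB_s)^2 ] = int_0^t f(s)^2 ds.
Here f(s) = 6*sin(2*s)/5, so f(s)^2 = 36*sin(2*s)^2/25. Integrate:
  int_0^t (36*sin(2*s)^2/25) ds = 18*t/25 - 9*sin(4*t)/50.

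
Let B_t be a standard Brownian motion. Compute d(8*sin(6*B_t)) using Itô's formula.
d(8*sin(6*B_t)) = (-144*sin(6*B_t)) dt + (48*cos(6*B_t)) dB_t

Itô's formula for f(B_t) gives d f(B_t) = f'(B_t) dB_t + (1/2) f''(B_t) dt. Compute derivatives of f(x) = 8*sin(6*x):
  f'(x)  = 48*cos(6*x)
  f''(x) = -288*sin(6*x)
Substitute x = B_t and multiply the f'' term by 1/2:
  drift     = (1/2) * (-288*sin(6*x)) evaluated at B_t = -144*sin(6*B_t)
  diffusion = (48*cos(6*x)) evaluated at B_t = 48*cos(6*B_t)
Therefore d(8*sin(6*B_t)) = (-144*sin(6*B_t)) dt + (48*cos(6*B_t)) dB_t.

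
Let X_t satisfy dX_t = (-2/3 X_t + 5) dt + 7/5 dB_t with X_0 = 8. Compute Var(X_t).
Var(X_t) = 147/100 - 147*exp(-4*t/3)/100

The variance V(t) = Var(X_t) satisfies V'(t) = 2 a V(t) + c^2 with V(0) = 0 (drift coefficient is linear in X, diffusion is constant). With a = -2/3, c = 7/5, the solution is
  V(t) = (c^2 / (2 a)) * (exp(2 a t) - 1)
       = ((7/5)^2 / (2*(-2/3))) * (exp((-4/3) t) - 1)
       = 147/100 - 147*exp(-4*t/3)/100.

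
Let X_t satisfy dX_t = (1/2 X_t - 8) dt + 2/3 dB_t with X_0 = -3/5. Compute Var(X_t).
Var(X_t) = 4*exp(t)/9 - 4/9

The variance V(t) = Var(X_t) satisfies V'(t) = 2 a V(t) + c^2 with V(0) = 0 (drift coefficient is linear in X, diffusion is constant). With a = 1/2, c = 2/3, the solution is
  V(t) = (c^2 / (2 a)) * (exp(2 a t) - 1)
       = ((2/3)^2 / (2*(1/2))) * (exp(1 t) - 1)
       = 4*exp(t)/9 - 4/9.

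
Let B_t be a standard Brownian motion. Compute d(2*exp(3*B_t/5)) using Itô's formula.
d(2*exp(3*B_t/5)) = (9*exp(3*B_t/5)/25) dt + (6*exp(3*B_t/5)/5) dB_t

Itô's formula for f(B_t) gives d f(B_t) = f'(B_t) dB_t + (1/2) f''(B_t) dt. Compute derivatives of f(x) = 2*exp(3*x/5):
  f'(x)  = 6*exp(3*x/5)/5
  f''(x) = 18*exp(3*x/5)/25
Substitute x = B_t and multiply the f'' term by 1/2:
  drift     = (1/2) * (18*exp(3*x/5)/25) evaluated at B_t = 9*exp(3*B_t/5)/25
  diffusion = (6*exp(3*x/5)/5) evaluated at B_t = 6*exp(3*B_t/5)/5
Therefore d(2*exp(3*B_t/5)) = (9*exp(3*B_t/5)/25) dt + (6*exp(3*B_t/5)/5) dB_t.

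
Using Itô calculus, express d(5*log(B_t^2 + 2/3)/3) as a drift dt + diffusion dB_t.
d(5*log(B_t^2 + 2/3)/3) = (5*(2 - 3*B_t^2)/(3*B_t^2 + 2)^2) dt + (10*B_t/(3*B_t^2 + 2)) dB_t

Itô's formula for f(B_t) gives d f(B_t) = f'(B_t) dB_t + (1/2) f''(B_t) dt. Compute derivatives of f(x) = 5*log(x^2 + 2/3)/3:
  f'(x)  = 10*x/(3*x^2 + 2)
  f''(x) = 10*(2 - 3*x^2)/(3*x^2 + 2)^2
Substitute x = B_t and multiply the f'' term by 1/2:
  drift     = (1/2) * (10*(2 - 3*x^2)/(3*x^2 + 2)^2) evaluated at B_t = 5*(2 - 3*B_t^2)/(3*B_t^2 + 2)^2
  diffusion = (10*x/(3*x^2 + 2)) evaluated at B_t = 10*B_t/(3*B_t^2 + 2)
Therefore d(5*log(B_t^2 + 2/3)/3) = (5*(2 - 3*B_t^2)/(3*B_t^2 + 2)^2) dt + (10*B_t/(3*B_t^2 + 2)) dB_t.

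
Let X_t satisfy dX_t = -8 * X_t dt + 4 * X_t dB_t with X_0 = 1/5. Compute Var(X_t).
Var(X_t) = 1/25 - exp(-16*t)/25

For GBM dX = mu X dt + sigma X dB with X_0 = x_0, apply Itô to Y = log X: dY = (mu - sigma^2/2) dt + sigma dB, so Y_t = log(x_0) + (mu - sigma^2/2) t + sigma B_t and hence X_t = x_0 * exp((mu - sigma^2/2) t + sigma B_t).
With mu = -8, sigma = 4, x_0 = 1/5, this gives:
  X_t = 1/5 * exp((-16) * t + (4) * B_t).
Since sigma*B_t ~ Normal(0, sigma^2 t), E[exp(sigma*B_t)] = exp(sigma^2 t / 2); so E[X_t] = x_0 * exp((mu - sigma^2/2) t) * exp(sigma^2 t / 2) = x_0 * exp(mu t) = exp(-8*t)/5.
Var(X_t) = E[X_t^2] - (E[X_t])^2 = x_0^2 * exp(2 mu t) * (exp(sigma^2 t) - 1) = 1/25 - exp(-16*t)/25.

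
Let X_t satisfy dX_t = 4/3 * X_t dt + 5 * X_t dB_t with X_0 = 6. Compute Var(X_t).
Var(X_t) = 36*(exp(25*t) - 1)*exp(8*t/3)

For GBM dX = mu X dt + sigma X dB with X_0 = x_0, apply Itô to Y = log X: dY = (mu - sigma^2/2) dt + sigma dB, so Y_t = log(x_0) + (mu - sigma^2/2) t + sigma B_t and hence X_t = x_0 * exp((mu - sigma^2/2) t + sigma B_t).
With mu = 4/3, sigma = 5, x_0 = 6, this gives:
  X_t = 6 * exp((-67/6) * t + (5) * B_t).
Since sigma*B_t ~ Normal(0, sigma^2 t), E[exp(sigma*B_t)] = exp(sigma^2 t / 2); so E[X_t] = x_0 * exp((mu - sigma^2/2) t) * exp(sigma^2 t / 2) = x_0 * exp(mu t) = 6*exp(4*t/3).
Var(X_t) = E[X_t^2] - (E[X_t])^2 = x_0^2 * exp(2 mu t) * (exp(sigma^2 t) - 1) = 36*(exp(25*t) - 1)*exp(8*t/3).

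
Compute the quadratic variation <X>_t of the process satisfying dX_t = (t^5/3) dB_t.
<X>_t = t^11/99

For an Itô process dX_t = a(t) dt + b(t) dB_t, the quadratic variation is <X>_t = int_0^t b(s)^2 ds (the drift term does not contribute). Here b(s) = s^5/3, so
  b(s)^2 = s^10/9.
Integrating from 0 to t:
  <X>_t = int_0^t (s^10/9) ds = t^11/99.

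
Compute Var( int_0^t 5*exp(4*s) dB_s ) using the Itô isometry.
Var = 25*exp(8*t)/8 - 25/8

The Itô integral of a deterministic integrand f(s) has mean 0 because each increment f(s) * (B_{s+ds} - B_s) has mean 0. By the Itô isometry:
  Var( int_0^t f(s) dB_s ) = E[ (int_0^t f(s) dB_s)^2 ] = int_0^t f(s)^2 ds.
Here f(s) = 5*exp(4*s), so f(s)^2 = 25*exp(8*s). Integrate:
  int_0^t (25*exp(8*s)) ds = 25*exp(8*t)/8 - 25/8.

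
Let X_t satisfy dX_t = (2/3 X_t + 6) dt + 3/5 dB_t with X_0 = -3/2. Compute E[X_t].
E[X_t] = 15*exp(2*t/3)/2 - 9

Taking expectations and using E[dB_t] = 0, the mean m(t) = E[X_t] satisfies the ODE m'(t) = a m(t) + b with m(0) = x_0. With a = 2/3, b = 6, x_0 = -3/2, the solution is
  m(t) = x_0 * exp(a t) + (b/a) * (exp(a t) - 1)
       = (-3/2) * exp((2/3) t) + (6/(2/3)) * (exp((2/3) t) - 1)
       = 15*exp(2*t/3)/2 - 9.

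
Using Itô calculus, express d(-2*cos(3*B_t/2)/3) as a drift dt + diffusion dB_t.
d(-2*cos(3*B_t/2)/3) = (3*cos(3*B_t/2)/4) dt + (sin(3*B_t/2)) dB_t

Itô's formula for f(B_t) gives d f(B_t) = f'(B_t) dB_t + (1/2) f''(B_t) dt. Compute derivatives of f(x) = -2*cos(3*x/2)/3:
  f'(x)  = sin(3*x/2)
  f''(x) = 3*cos(3*x/2)/2
Substitute x = B_t and multiply the f'' term by 1/2:
  drift     = (1/2) * (3*cos(3*x/2)/2) evaluated at B_t = 3*cos(3*B_t/2)/4
  diffusion = (sin(3*x/2)) evaluated at B_t = sin(3*B_t/2)
Therefore d(-2*cos(3*B_t/2)/3) = (3*cos(3*B_t/2)/4) dt + (sin(3*B_t/2)) dB_t.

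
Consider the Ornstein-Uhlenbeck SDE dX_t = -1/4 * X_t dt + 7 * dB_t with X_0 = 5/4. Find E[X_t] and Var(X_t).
E[X_t] = 5*exp(-t/4)/4; Var(X_t) = 98 - 98*exp(-t/2)

The OU SDE dX = -theta X dt + sigma dB admits the integrating factor exp(theta t): d(exp(theta t) X_t) = sigma exp(theta t) dB_t. Integrating from 0 to t:
  X_t = x_0 * exp(-theta t) + sigma * int_0^t exp(-theta (t-s)) dB_s.
The Itô integral has mean 0 and (by the Itô isometry) variance sigma^2 * int_0^t exp(-2 theta (t - s)) ds = sigma^2 * (1 - exp(-2 theta t)) / (2 theta).
With theta = 1/4, sigma = 7, x_0 = 5/4:
  E[X_t] = 5/4 * exp(-1/4 t) = 5*exp(-t/4)/4
  Var(X_t) = (7)^2 * (1 - exp(-2*1/4 t)) / (2 * 1/4) = 98 - 98*exp(-t/2).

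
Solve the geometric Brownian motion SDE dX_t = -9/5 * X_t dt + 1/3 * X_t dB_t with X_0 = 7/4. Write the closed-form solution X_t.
X_t = 7/4 * exp((-167/90) * t + (1/3) * B_t)

For GBM dX = mu X dt + sigma X dB with X_0 = x_0, apply Itô to Y = log X: dY = (mu - sigma^2/2) dt + sigma dB, so Y_t = log(x_0) + (mu - sigma^2/2) t + sigma B_t and hence X_t = x_0 * exp((mu - sigma^2/2) t + sigma B_t).
With mu = -9/5, sigma = 1/3, x_0 = 7/4, this gives:
  X_t = 7/4 * exp((-167/90) * t + (1/3) * B_t).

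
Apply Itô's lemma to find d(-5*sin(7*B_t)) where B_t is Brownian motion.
d(-5*sin(7*B_t)) = (245*sin(7*B_t)/2) dt + (-35*cos(7*B_t)) dB_t

Itô's formula for f(B_t) gives d f(B_t) = f'(B_t) dB_t + (1/2) f''(B_t) dt. Compute derivatives of f(x) = -5*sin(7*x):
  f'(x)  = -35*cos(7*x)
  f''(x) = 245*sin(7*x)
Substitute x = B_t and multiply the f'' term by 1/2:
  drift     = (1/2) * (245*sin(7*x)) evaluated at B_t = 245*sin(7*B_t)/2
  diffusion = (-35*cos(7*x)) evaluated at B_t = -35*cos(7*B_t)
Therefore d(-5*sin(7*B_t)) = (245*sin(7*B_t)/2) dt + (-35*cos(7*B_t)) dB_t.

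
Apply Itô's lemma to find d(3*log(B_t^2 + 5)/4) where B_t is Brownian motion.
d(3*log(B_t^2 + 5)/4) = (3*(5 - B_t^2)/(4*(B_t^2 + 5)^2)) dt + (3*B_t/(2*(B_t^2 + 5))) dB_t

Itô's formula for f(B_t) gives d f(B_t) = f'(B_t) dB_t + (1/2) f''(B_t) dt. Compute derivatives of f(x) = 3*log(x^2 + 5)/4:
  f'(x)  = 3*x/(2*(x^2 + 5))
  f''(x) = 3*(5 - x^2)/(2*(x^2 + 5)^2)
Substitute x = B_t and multiply the f'' term by 1/2:
  drift     = (1/2) * (3*(5 - x^2)/(2*(x^2 + 5)^2)) evaluated at B_t = 3*(5 - B_t^2)/(4*(B_t^2 + 5)^2)
  diffusion = (3*x/(2*(x^2 + 5))) evaluated at B_t = 3*B_t/(2*(B_t^2 + 5))
Therefore d(3*log(B_t^2 + 5)/4) = (3*(5 - B_t^2)/(4*(B_t^2 + 5)^2)) dt + (3*B_t/(2*(B_t^2 + 5))) dB_t.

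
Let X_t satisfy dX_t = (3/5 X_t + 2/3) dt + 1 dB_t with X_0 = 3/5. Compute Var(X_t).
Var(X_t) = 5*exp(6*t/5)/6 - 5/6

The variance V(t) = Var(X_t) satisfies V'(t) = 2 a V(t) + c^2 with V(0) = 0 (drift coefficient is linear in X, diffusion is constant). With a = 3/5, c = 1, the solution is
  V(t) = (c^2 / (2 a)) * (exp(2 a t) - 1)
       = (1^2 / (2*(3/5))) * (exp((6/5) t) - 1)
       = 5*exp(6*t/5)/6 - 5/6.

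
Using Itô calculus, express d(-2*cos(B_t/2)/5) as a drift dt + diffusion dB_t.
d(-2*cos(B_t/2)/5) = (cos(B_t/2)/20) dt + (sin(B_t/2)/5) dB_t

Itô's formula for f(B_t) gives d f(B_t) = f'(B_t) dB_t + (1/2) f''(B_t) dt. Compute derivatives of f(x) = -2*cos(x/2)/5:
  f'(x)  = sin(x/2)/5
  f''(x) = cos(x/2)/10
Substitute x = B_t and multiply the f'' term by 1/2:
  drift     = (1/2) * (cos(x/2)/10) evaluated at B_t = cos(B_t/2)/20
  diffusion = (sin(x/2)/5) evaluated at B_t = sin(B_t/2)/5
Therefore d(-2*cos(B_t/2)/5) = (cos(B_t/2)/20) dt + (sin(B_t/2)/5) dB_t.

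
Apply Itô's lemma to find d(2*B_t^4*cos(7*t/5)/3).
d(2*B_t^4*cos(7*t/5)/3) = (B_t^2*(-14*B_t^2*sin(7*t/5)/15 + 4*cos(7*t/5))) dt + (8*B_t^3*cos(7*t/5)/3) dB_t

Itô's formula for f(t, x): d f(t, B_t) = (f_t + (1/2) f_xx) dt + f_x dB_t. Compute partials of f(t, x) = 2*x^4*cos(7*t/5)/3:
  f_t(t,x)  = -14*x^4*sin(7*t/5)/15
  f_x(t,x)  = 8*x^3*cos(7*t/5)/3
  f_xx(t,x) = 8*x^2*cos(7*t/5)
Assemble drift = f_t + (1/2) f_xx = x^2*(-14*x^2*sin(7*t/5)/15 + 4*cos(7*t/5)) and diffusion = f_x = 8*x^3*cos(7*t/5)/3. Substituting x = B_t:
  d(2*B_t^4*cos(7*t/5)/3) = (B_t^2*(-14*B_t^2*sin(7*t/5)/15 + 4*cos(7*t/5))) dt + (8*B_t^3*cos(7*t/5)/3) dB_t.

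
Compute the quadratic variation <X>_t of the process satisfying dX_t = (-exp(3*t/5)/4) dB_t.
<X>_t = 5*exp(6*t/5)/96 - 5/96

For an Itô process dX_t = a(t) dt + b(t) dB_t, the quadratic variation is <X>_t = int_0^t b(s)^2 ds (the drift term does not contribute). Here b(s) = -exp(3*s/5)/4, so
  b(s)^2 = exp(6*s/5)/16.
Integrating from 0 to t:
  <X>_t = int_0^t (exp(6*s/5)/16) ds = 5*exp(6*t/5)/96 - 5/96.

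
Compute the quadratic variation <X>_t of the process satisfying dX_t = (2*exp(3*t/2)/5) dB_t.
<X>_t = 4*exp(3*t)/75 - 4/75

For an Itô process dX_t = a(t) dt + b(t) dB_t, the quadratic variation is <X>_t = int_0^t b(s)^2 ds (the drift term does not contribute). Here b(s) = 2*exp(3*s/2)/5, so
  b(s)^2 = 4*exp(3*s)/25.
Integrating from 0 to t:
  <X>_t = int_0^t (4*exp(3*s)/25) ds = 4*exp(3*t)/75 - 4/75.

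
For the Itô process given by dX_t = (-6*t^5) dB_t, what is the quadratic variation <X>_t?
<X>_t = 36*t^11/11

For an Itô process dX_t = a(t) dt + b(t) dB_t, the quadratic variation is <X>_t = int_0^t b(s)^2 ds (the drift term does not contribute). Here b(s) = -6*s^5, so
  b(s)^2 = 36*s^10.
Integrating from 0 to t:
  <X>_t = int_0^t (36*s^10) ds = 36*t^11/11.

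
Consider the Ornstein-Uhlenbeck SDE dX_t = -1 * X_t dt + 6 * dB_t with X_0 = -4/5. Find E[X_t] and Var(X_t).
E[X_t] = -4*exp(-t)/5; Var(X_t) = 18 - 18*exp(-2*t)

The OU SDE dX = -theta X dt + sigma dB admits the integrating factor exp(theta t): d(exp(theta t) X_t) = sigma exp(theta t) dB_t. Integrating from 0 to t:
  X_t = x_0 * exp(-theta t) + sigma * int_0^t exp(-theta (t-s)) dB_s.
The Itô integral has mean 0 and (by the Itô isometry) variance sigma^2 * int_0^t exp(-2 theta (t - s)) ds = sigma^2 * (1 - exp(-2 theta t)) / (2 theta).
With theta = 1, sigma = 6, x_0 = -4/5:
  E[X_t] = -4/5 * exp(-1 t) = -4*exp(-t)/5
  Var(X_t) = (6)^2 * (1 - exp(-2*1 t)) / (2 * 1) = 18 - 18*exp(-2*t).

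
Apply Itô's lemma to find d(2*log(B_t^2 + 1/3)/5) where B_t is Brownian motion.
d(2*log(B_t^2 + 1/3)/5) = (6*(1 - 3*B_t^2)/(5*(3*B_t^2 + 1)^2)) dt + (12*B_t/(5*(3*B_t^2 + 1))) dB_t

Itô's formula for f(B_t) gives d f(B_t) = f'(B_t) dB_t + (1/2) f''(B_t) dt. Compute derivatives of f(x) = 2*log(x^2 + 1/3)/5:
  f'(x)  = 12*x/(5*(3*x^2 + 1))
  f''(x) = 12*(1 - 3*x^2)/(5*(3*x^2 + 1)^2)
Substitute x = B_t and multiply the f'' term by 1/2:
  drift     = (1/2) * (12*(1 - 3*x^2)/(5*(3*x^2 + 1)^2)) evaluated at B_t = 6*(1 - 3*B_t^2)/(5*(3*B_t^2 + 1)^2)
  diffusion = (12*x/(5*(3*x^2 + 1))) evaluated at B_t = 12*B_t/(5*(3*B_t^2 + 1))
Therefore d(2*log(B_t^2 + 1/3)/5) = (6*(1 - 3*B_t^2)/(5*(3*B_t^2 + 1)^2)) dt + (12*B_t/(5*(3*B_t^2 + 1))) dB_t.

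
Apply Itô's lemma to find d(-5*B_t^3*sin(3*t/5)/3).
d(-5*B_t^3*sin(3*t/5)/3) = (-B_t*(B_t^2*cos(3*t/5) + 5*sin(3*t/5))) dt + (-5*B_t^2*sin(3*t/5)) dB_t

Itô's formula for f(t, x): d f(t, B_t) = (f_t + (1/2) f_xx) dt + f_x dB_t. Compute partials of f(t, x) = -5*x^3*sin(3*t/5)/3:
  f_t(t,x)  = -x^3*cos(3*t/5)
  f_x(t,x)  = -5*x^2*sin(3*t/5)
  f_xx(t,x) = -10*x*sin(3*t/5)
Assemble drift = f_t + (1/2) f_xx = -x*(x^2*cos(3*t/5) + 5*sin(3*t/5)) and diffusion = f_x = -5*x^2*sin(3*t/5). Substituting x = B_t:
  d(-5*B_t^3*sin(3*t/5)/3) = (-B_t*(B_t^2*cos(3*t/5) + 5*sin(3*t/5))) dt + (-5*B_t^2*sin(3*t/5)) dB_t.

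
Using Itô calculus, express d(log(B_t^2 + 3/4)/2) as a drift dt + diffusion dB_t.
d(log(B_t^2 + 3/4)/2) = (2*(3 - 4*B_t^2)/(4*B_t^2 + 3)^2) dt + (4*B_t/(4*B_t^2 + 3)) dB_t

Itô's formula for f(B_t) gives d f(B_t) = f'(B_t) dB_t + (1/2) f''(B_t) dt. Compute derivatives of f(x) = log(x^2 + 3/4)/2:
  f'(x)  = 4*x/(4*x^2 + 3)
  f''(x) = 4*(3 - 4*x^2)/(4*x^2 + 3)^2
Substitute x = B_t and multiply the f'' term by 1/2:
  drift     = (1/2) * (4*(3 - 4*x^2)/(4*x^2 + 3)^2) evaluated at B_t = 2*(3 - 4*B_t^2)/(4*B_t^2 + 3)^2
  diffusion = (4*x/(4*x^2 + 3)) evaluated at B_t = 4*B_t/(4*B_t^2 + 3)
Therefore d(log(B_t^2 + 3/4)/2) = (2*(3 - 4*B_t^2)/(4*B_t^2 + 3)^2) dt + (4*B_t/(4*B_t^2 + 3)) dB_t.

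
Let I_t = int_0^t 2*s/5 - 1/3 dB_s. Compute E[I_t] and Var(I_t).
E[I_t] = 0; Var(I_t) = t*(12*t^2 - 30*t + 25)/225

The Itô integral of a deterministic integrand f(s) has mean 0 because each increment f(s) * (B_{s+ds} - B_s) has mean 0. By the Itô isometry:
  Var( int_0^t f(s) dB_s ) = E[ (int_0^t f(s) dB_s)^2 ] = int_0^t f(s)^2 ds.
Here f(s) = 2*s/5 - 1/3, so f(s)^2 = (6*s - 5)^2/225. Integrate:
  int_0^t ((6*s - 5)^2/225) ds = t*(12*t^2 - 30*t + 25)/225.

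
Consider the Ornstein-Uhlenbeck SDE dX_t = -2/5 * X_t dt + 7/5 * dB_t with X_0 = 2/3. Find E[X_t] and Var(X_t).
E[X_t] = 2*exp(-2*t/5)/3; Var(X_t) = 49/20 - 49*exp(-4*t/5)/20

The OU SDE dX = -theta X dt + sigma dB admits the integrating factor exp(theta t): d(exp(theta t) X_t) = sigma exp(theta t) dB_t. Integrating from 0 to t:
  X_t = x_0 * exp(-theta t) + sigma * int_0^t exp(-theta (t-s)) dB_s.
The Itô integral has mean 0 and (by the Itô isometry) variance sigma^2 * int_0^t exp(-2 theta (t - s)) ds = sigma^2 * (1 - exp(-2 theta t)) / (2 theta).
With theta = 2/5, sigma = 7/5, x_0 = 2/3:
  E[X_t] = 2/3 * exp(-2/5 t) = 2*exp(-2*t/5)/3
  Var(X_t) = (7/5)^2 * (1 - exp(-2*2/5 t)) / (2 * 2/5) = 49/20 - 49*exp(-4*t/5)/20.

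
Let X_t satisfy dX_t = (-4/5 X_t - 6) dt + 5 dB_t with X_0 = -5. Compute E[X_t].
E[X_t] = -15/2 + 5*exp(-4*t/5)/2

Taking expectations and using E[dB_t] = 0, the mean m(t) = E[X_t] satisfies the ODE m'(t) = a m(t) + b with m(0) = x_0. With a = -4/5, b = -6, x_0 = -5, the solution is
  m(t) = x_0 * exp(a t) + (b/a) * (exp(a t) - 1)
       = (-5) * exp((-4/5) t) + ((-6)/(-4/5)) * (exp((-4/5) t) - 1)
       = -15/2 + 5*exp(-4*t/5)/2.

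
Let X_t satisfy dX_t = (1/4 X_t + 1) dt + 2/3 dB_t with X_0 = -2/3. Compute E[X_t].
E[X_t] = 10*exp(t/4)/3 - 4

Taking expectations and using E[dB_t] = 0, the mean m(t) = E[X_t] satisfies the ODE m'(t) = a m(t) + b with m(0) = x_0. With a = 1/4, b = 1, x_0 = -2/3, the solution is
  m(t) = x_0 * exp(a t) + (b/a) * (exp(a t) - 1)
       = (-2/3) * exp((1/4) t) + (1/(1/4)) * (exp((1/4) t) - 1)
       = 10*exp(t/4)/3 - 4.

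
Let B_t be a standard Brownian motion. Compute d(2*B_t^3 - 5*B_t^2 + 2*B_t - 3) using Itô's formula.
d(2*B_t^3 - 5*B_t^2 + 2*B_t - 3) = (6*B_t - 5) dt + (6*B_t^2 - 10*B_t + 2) dB_t

Itô's formula for f(B_t) gives d f(B_t) = f'(B_t) dB_t + (1/2) f''(B_t) dt. Compute derivatives of f(x) = 2*x^3 - 5*x^2 + 2*x - 3:
  f'(x)  = 6*x^2 - 10*x + 2
  f''(x) = 12*x - 10
Substitute x = B_t and multiply the f'' term by 1/2:
  drift     = (1/2) * (12*x - 10) evaluated at B_t = 6*B_t - 5
  diffusion = (6*x^2 - 10*x + 2) evaluated at B_t = 6*B_t^2 - 10*B_t + 2
Therefore d(2*B_t^3 - 5*B_t^2 + 2*B_t - 3) = (6*B_t - 5) dt + (6*B_t^2 - 10*B_t + 2) dB_t.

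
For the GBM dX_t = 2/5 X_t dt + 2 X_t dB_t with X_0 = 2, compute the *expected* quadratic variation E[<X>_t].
E[<X>_t] = 10*exp(24*t/5)/3 - 10/3

<X>_t = int_0^t (2 * X_s)^2 ds. Taking expectation inside the integral: E[<X>_t] = 2^2 * int_0^t E[X_s^2] ds. For GBM, E[X_s^2] = x_0^2 * exp((2 mu + sigma^2) s). Integrating:
  E[<X>_t] = 2^2 * 2^2 * (exp((2*(2/5) + 2^2) t) - 1) / (2*(2/5) + 2^2)
           = 2^2 * 2^2 * (exp((24/5) t) - 1) / (24/5) = 10*exp(24*t/5)/3 - 10/3.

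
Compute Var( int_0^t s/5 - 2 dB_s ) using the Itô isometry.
Var = t*(t^2 - 30*t + 300)/75

The Itô integral of a deterministic integrand f(s) has mean 0 because each increment f(s) * (B_{s+ds} - B_s) has mean 0. By the Itô isometry:
  Var( int_0^t f(s) dB_s ) = E[ (int_0^t f(s) dB_s)^2 ] = int_0^t f(s)^2 ds.
Here f(s) = s/5 - 2, so f(s)^2 = (s - 10)^2/25. Integrate:
  int_0^t ((s - 10)^2/25) ds = t*(t^2 - 30*t + 300)/75.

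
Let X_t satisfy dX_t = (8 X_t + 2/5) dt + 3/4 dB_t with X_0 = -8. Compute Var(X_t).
Var(X_t) = 9*exp(16*t)/256 - 9/256

The variance V(t) = Var(X_t) satisfies V'(t) = 2 a V(t) + c^2 with V(0) = 0 (drift coefficient is linear in X, diffusion is constant). With a = 8, c = 3/4, the solution is
  V(t) = (c^2 / (2 a)) * (exp(2 a t) - 1)
       = ((3/4)^2 / (2*8)) * (exp(16 t) - 1)
       = 9*exp(16*t)/256 - 9/256.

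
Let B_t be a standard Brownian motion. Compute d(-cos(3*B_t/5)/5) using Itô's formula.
d(-cos(3*B_t/5)/5) = (9*cos(3*B_t/5)/250) dt + (3*sin(3*B_t/5)/25) dB_t

Itô's formula for f(B_t) gives d f(B_t) = f'(B_t) dB_t + (1/2) f''(B_t) dt. Compute derivatives of f(x) = -cos(3*x/5)/5:
  f'(x)  = 3*sin(3*x/5)/25
  f''(x) = 9*cos(3*x/5)/125
Substitute x = B_t and multiply the f'' term by 1/2:
  drift     = (1/2) * (9*cos(3*x/5)/125) evaluated at B_t = 9*cos(3*B_t/5)/250
  diffusion = (3*sin(3*x/5)/25) evaluated at B_t = 3*sin(3*B_t/5)/25
Therefore d(-cos(3*B_t/5)/5) = (9*cos(3*B_t/5)/250) dt + (3*sin(3*B_t/5)/25) dB_t.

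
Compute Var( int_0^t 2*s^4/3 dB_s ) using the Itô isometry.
Var = 4*t^9/81

The Itô integral of a deterministic integrand f(s) has mean 0 because each increment f(s) * (B_{s+ds} - B_s) has mean 0. By the Itô isometry:
  Var( int_0^t f(s) dB_s ) = E[ (int_0^t f(s) dB_s)^2 ] = int_0^t f(s)^2 ds.
Here f(s) = 2*s^4/3, so f(s)^2 = 4*s^8/9. Integrate:
  int_0^t (4*s^8/9) ds = 4*t^9/81.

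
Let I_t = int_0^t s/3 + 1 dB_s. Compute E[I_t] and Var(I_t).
E[I_t] = 0; Var(I_t) = t*(t^2 + 9*t + 27)/27

The Itô integral of a deterministic integrand f(s) has mean 0 because each increment f(s) * (B_{s+ds} - B_s) has mean 0. By the Itô isometry:
  Var( int_0^t f(s) dB_s ) = E[ (int_0^t f(s) dB_s)^2 ] = int_0^t f(s)^2 ds.
Here f(s) = s/3 + 1, so f(s)^2 = (s + 3)^2/9. Integrate:
  int_0^t ((s + 3)^2/9) ds = t*(t^2 + 9*t + 27)/27.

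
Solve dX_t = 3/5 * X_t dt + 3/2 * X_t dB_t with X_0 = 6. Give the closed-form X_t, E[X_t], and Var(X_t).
X_t = 6 * exp((-21/40) t + (3/2) B_t); E[X_t] = 6*exp(3*t/5); Var(X_t) = 36*(exp(9*t/4) - 1)*exp(6*t/5)

For GBM dX = mu X dt + sigma X dB with X_0 = x_0, apply Itô to Y = log X: dY = (mu - sigma^2/2) dt + sigma dB, so Y_t = log(x_0) + (mu - sigma^2/2) t + sigma B_t and hence X_t = x_0 * exp((mu - sigma^2/2) t + sigma B_t).
With mu = 3/5, sigma = 3/2, x_0 = 6, this gives:
  X_t = 6 * exp((-21/40) * t + (3/2) * B_t).
Since sigma*B_t ~ Normal(0, sigma^2 t), E[exp(sigma*B_t)] = exp(sigma^2 t / 2); so E[X_t] = x_0 * exp((mu - sigma^2/2) t) * exp(sigma^2 t / 2) = x_0 * exp(mu t) = 6*exp(3*t/5).
Var(X_t) = E[X_t^2] - (E[X_t])^2 = x_0^2 * exp(2 mu t) * (exp(sigma^2 t) - 1) = 36*(exp(9*t/4) - 1)*exp(6*t/5).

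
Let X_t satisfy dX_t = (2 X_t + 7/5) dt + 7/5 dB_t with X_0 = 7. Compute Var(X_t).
Var(X_t) = 49*exp(4*t)/100 - 49/100

The variance V(t) = Var(X_t) satisfies V'(t) = 2 a V(t) + c^2 with V(0) = 0 (drift coefficient is linear in X, diffusion is constant). With a = 2, c = 7/5, the solution is
  V(t) = (c^2 / (2 a)) * (exp(2 a t) - 1)
       = ((7/5)^2 / (2*2)) * (exp(4 t) - 1)
       = 49*exp(4*t)/100 - 49/100.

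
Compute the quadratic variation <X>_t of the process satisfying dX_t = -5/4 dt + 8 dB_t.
<X>_t = 64*t

For an Itô process dX_t = a(t) dt + b(t) dB_t, the quadratic variation is <X>_t = int_0^t b(s)^2 ds (the drift term does not contribute). Here b(s) = 8, so
  b(s)^2 = 64.
Integrating from 0 to t:
  <X>_t = int_0^t (64) ds = 64*t.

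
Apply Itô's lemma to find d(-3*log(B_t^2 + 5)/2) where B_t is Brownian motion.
d(-3*log(B_t^2 + 5)/2) = (3*(B_t^2 - 5)/(2*(B_t^2 + 5)^2)) dt + (-3*B_t/(B_t^2 + 5)) dB_t

Itô's formula for f(B_t) gives d f(B_t) = f'(B_t) dB_t + (1/2) f''(B_t) dt. Compute derivatives of f(x) = -3*log(x^2 + 5)/2:
  f'(x)  = -3*x/(x^2 + 5)
  f''(x) = 3*(x^2 - 5)/(x^2 + 5)^2
Substitute x = B_t and multiply the f'' term by 1/2:
  drift     = (1/2) * (3*(x^2 - 5)/(x^2 + 5)^2) evaluated at B_t = 3*(B_t^2 - 5)/(2*(B_t^2 + 5)^2)
  diffusion = (-3*x/(x^2 + 5)) evaluated at B_t = -3*B_t/(B_t^2 + 5)
Therefore d(-3*log(B_t^2 + 5)/2) = (3*(B_t^2 - 5)/(2*(B_t^2 + 5)^2)) dt + (-3*B_t/(B_t^2 + 5)) dB_t.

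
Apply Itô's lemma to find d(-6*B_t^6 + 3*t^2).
d(-6*B_t^6 + 3*t^2) = (-90*B_t^4 + 6*t) dt + (-36*B_t^5) dB_t

Itô's formula for f(t, x): d f(t, B_t) = (f_t + (1/2) f_xx) dt + f_x dB_t. Compute partials of f(t, x) = 3*t^2 - 6*x^6:
  f_t(t,x)  = 6*t
  f_x(t,x)  = -36*x^5
  f_xx(t,x) = -180*x^4
Assemble drift = f_t + (1/2) f_xx = 6*t - 90*x^4 and diffusion = f_x = -36*x^5. Substituting x = B_t:
  d(-6*B_t^6 + 3*t^2) = (-90*B_t^4 + 6*t) dt + (-36*B_t^5) dB_t.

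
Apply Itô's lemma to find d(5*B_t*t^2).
d(5*B_t*t^2) = (10*B_t*t) dt + (5*t^2) dB_t

Itô's formula for f(t, x): d f(t, B_t) = (f_t + (1/2) f_xx) dt + f_x dB_t. Compute partials of f(t, x) = 5*t^2*x:
  f_t(t,x)  = 10*t*x
  f_x(t,x)  = 5*t^2
  f_xx(t,x) = 0
Assemble drift = f_t + (1/2) f_xx = 10*t*x and diffusion = f_x = 5*t^2. Substituting x = B_t:
  d(5*B_t*t^2) = (10*B_t*t) dt + (5*t^2) dB_t.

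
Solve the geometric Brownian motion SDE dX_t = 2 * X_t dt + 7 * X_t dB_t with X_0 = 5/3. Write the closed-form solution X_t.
X_t = 5/3 * exp((-45/2) * t + (7) * B_t)

For GBM dX = mu X dt + sigma X dB with X_0 = x_0, apply Itô to Y = log X: dY = (mu - sigma^2/2) dt + sigma dB, so Y_t = log(x_0) + (mu - sigma^2/2) t + sigma B_t and hence X_t = x_0 * exp((mu - sigma^2/2) t + sigma B_t).
With mu = 2, sigma = 7, x_0 = 5/3, this gives:
  X_t = 5/3 * exp((-45/2) * t + (7) * B_t).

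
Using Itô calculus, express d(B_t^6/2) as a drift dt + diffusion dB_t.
d(B_t^6/2) = (15*B_t^4/2) dt + (3*B_t^5) dB_t

Itô's formula for f(B_t) gives d f(B_t) = f'(B_t) dB_t + (1/2) f''(B_t) dt. Compute derivatives of f(x) = x^6/2:
  f'(x)  = 3*x^5
  f''(x) = 15*x^4
Substitute x = B_t and multiply the f'' term by 1/2:
  drift     = (1/2) * (15*x^4) evaluated at B_t = 15*B_t^4/2
  diffusion = (3*x^5) evaluated at B_t = 3*B_t^5
Therefore d(B_t^6/2) = (15*B_t^4/2) dt + (3*B_t^5) dB_t.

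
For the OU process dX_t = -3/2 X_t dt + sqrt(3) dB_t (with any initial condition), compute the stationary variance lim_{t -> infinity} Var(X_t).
lim Var(X_t) = 1

The OU SDE dX = -theta X dt + sigma dB admits the integrating factor exp(theta t): d(exp(theta t) X_t) = sigma exp(theta t) dB_t. Integrating from 0 to t gives X_t = x_0 * exp(-theta t) + sigma * int_0^t exp(-theta (t-s)) dB_s for any initial x_0. The Itô integral has variance (by the Itô isometry) sigma^2 * int_0^t exp(-2 theta (t - s)) ds = sigma^2 * (1 - exp(-2 theta t)) / (2 theta), independent of x_0.
With theta = 3/2, sigma = sqrt(3):
  Var(X_t) = (sqrt(3))^2 * (1 - exp(-2*3/2 t)) / (2 * 3/2) = 1 - exp(-3*t).
As t -> infinity, exp(-2*3/2 t) -> 0, so the stationary variance is sigma^2 / (2 theta) = 1.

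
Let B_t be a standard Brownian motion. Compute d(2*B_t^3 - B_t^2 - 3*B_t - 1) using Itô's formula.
d(2*B_t^3 - B_t^2 - 3*B_t - 1) = (6*B_t - 1) dt + (6*B_t^2 - 2*B_t - 3) dB_t

Itô's formula for f(B_t) gives d f(B_t) = f'(B_t) dB_t + (1/2) f''(B_t) dt. Compute derivatives of f(x) = 2*x^3 - x^2 - 3*x - 1:
  f'(x)  = 6*x^2 - 2*x - 3
  f''(x) = 12*x - 2
Substitute x = B_t and multiply the f'' term by 1/2:
  drift     = (1/2) * (12*x - 2) evaluated at B_t = 6*B_t - 1
  diffusion = (6*x^2 - 2*x - 3) evaluated at B_t = 6*B_t^2 - 2*B_t - 3
Therefore d(2*B_t^3 - B_t^2 - 3*B_t - 1) = (6*B_t - 1) dt + (6*B_t^2 - 2*B_t - 3) dB_t.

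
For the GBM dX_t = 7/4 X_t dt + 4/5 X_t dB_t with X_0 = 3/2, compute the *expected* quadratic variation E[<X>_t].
E[<X>_t] = 8*exp(207*t/50)/23 - 8/23

<X>_t = int_0^t ((4/5) * X_s)^2 ds. Taking expectation inside the integral: E[<X>_t] = (4/5)^2 * int_0^t E[X_s^2] ds. For GBM, E[X_s^2] = x_0^2 * exp((2 mu + sigma^2) s). Integrating:
  E[<X>_t] = (4/5)^2 * (3/2)^2 * (exp((2*(7/4) + (4/5)^2) t) - 1) / (2*(7/4) + (4/5)^2)
           = (4/5)^2 * (3/2)^2 * (exp((207/50) t) - 1) / (207/50) = 8*exp(207*t/50)/23 - 8/23.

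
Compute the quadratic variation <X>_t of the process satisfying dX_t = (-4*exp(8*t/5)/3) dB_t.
<X>_t = 5*exp(16*t/5)/9 - 5/9

For an Itô process dX_t = a(t) dt + b(t) dB_t, the quadratic variation is <X>_t = int_0^t b(s)^2 ds (the drift term does not contribute). Here b(s) = -4*exp(8*s/5)/3, so
  b(s)^2 = 16*exp(16*s/5)/9.
Integrating from 0 to t:
  <X>_t = int_0^t (16*exp(16*s/5)/9) ds = 5*exp(16*t/5)/9 - 5/9.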